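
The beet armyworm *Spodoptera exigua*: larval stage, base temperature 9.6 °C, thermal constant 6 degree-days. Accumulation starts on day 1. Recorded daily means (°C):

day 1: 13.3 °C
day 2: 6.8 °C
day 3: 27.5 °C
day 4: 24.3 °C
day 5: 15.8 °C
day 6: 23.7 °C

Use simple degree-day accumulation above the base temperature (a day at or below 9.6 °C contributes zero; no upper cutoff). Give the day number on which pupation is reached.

Daily DD above 9.6 °C: 3.7, 0.0, 17.9, 14.7, 6.2, 14.1.
Cumulative: 3.7, 3.7, 21.6, 36.3, 42.5, 56.6.
The total first reaches 6 DD on day 3.

day 3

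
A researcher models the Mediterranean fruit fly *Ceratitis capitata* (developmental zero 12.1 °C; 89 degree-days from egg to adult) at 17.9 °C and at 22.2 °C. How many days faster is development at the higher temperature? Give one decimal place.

6.5 days

At 17.9 °C: 89 / (17.9 − 12.1) = 89 / 5.8 = 15.345 d.
At 22.2 °C: 89 / (22.2 − 12.1) = 89 / 10.1 = 8.812 d.
Difference = |15.345 − 8.812| = 6.533 ≈ 6.5 days.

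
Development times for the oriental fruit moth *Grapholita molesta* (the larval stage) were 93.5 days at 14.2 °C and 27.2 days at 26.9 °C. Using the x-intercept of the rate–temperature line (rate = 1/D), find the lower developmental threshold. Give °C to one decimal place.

9.0 °C

Equal thermal constants: D₁(T₁ − T_b) = D₂(T₂ − T_b).
93.5·(14.2 − T_b) = 27.2·(26.9 − T_b)
T_b = (93.5·14.2 − 27.2·26.9) / (93.5 − 27.2) = 596.02 / 66.3 = 8.990 °C ≈ 9.0 °C.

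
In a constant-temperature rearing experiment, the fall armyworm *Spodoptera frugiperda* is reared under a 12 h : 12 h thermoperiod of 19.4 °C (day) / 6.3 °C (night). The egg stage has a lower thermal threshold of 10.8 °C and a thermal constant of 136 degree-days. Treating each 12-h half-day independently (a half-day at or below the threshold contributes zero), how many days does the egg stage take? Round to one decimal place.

31.6 days

Day half: max(0, 19.4 − 10.8) × 0.5 = 8.6 × 0.5 = 4.30 DD.
Night half: max(0, 6.3 − 10.8) × 0.5 = 0.0 × 0.5 = 0.00 DD.
Per 24 h: 4.30 DD/day.
Duration = 136 / 4.30 = 31.628 ≈ 31.6 days.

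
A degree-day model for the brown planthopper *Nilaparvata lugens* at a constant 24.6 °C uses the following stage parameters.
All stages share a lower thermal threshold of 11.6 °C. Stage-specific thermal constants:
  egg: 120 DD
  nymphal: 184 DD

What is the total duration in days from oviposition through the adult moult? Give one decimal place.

Daily accumulation at 24.6 °C = 24.6 − 11.6 = 13.0 DD/day.
Total K = 120 + 184 = 304 DD.
Total duration = 304 / 13.0 = 23.385 ≈ 23.4 days.

23.4 days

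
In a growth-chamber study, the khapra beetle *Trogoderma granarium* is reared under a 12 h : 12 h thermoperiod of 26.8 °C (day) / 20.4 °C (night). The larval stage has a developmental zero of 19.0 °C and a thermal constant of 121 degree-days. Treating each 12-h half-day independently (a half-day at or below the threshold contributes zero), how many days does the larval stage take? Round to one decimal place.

26.3 days

Day half: max(0, 26.8 − 19.0) × 0.5 = 7.8 × 0.5 = 3.90 DD.
Night half: max(0, 20.4 − 19.0) × 0.5 = 1.4 × 0.5 = 0.70 DD.
Per 24 h: 4.60 DD/day.
Duration = 121 / 4.60 = 26.304 ≈ 26.3 days.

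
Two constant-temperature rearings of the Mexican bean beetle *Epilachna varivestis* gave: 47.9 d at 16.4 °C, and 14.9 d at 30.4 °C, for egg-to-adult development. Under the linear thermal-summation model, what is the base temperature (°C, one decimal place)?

10.1 °C

Under the model K = D·(T − T_b), so D₁·(T₁ − T_b) = D₂·(T₂ − T_b).
47.9·(16.4 − T_b) = 14.9·(30.4 − T_b)
T_b = (47.9·16.4 − 14.9·30.4) / (47.9 − 14.9) = 332.60 / 33.0 = 10.079 °C ≈ 10.1 °C.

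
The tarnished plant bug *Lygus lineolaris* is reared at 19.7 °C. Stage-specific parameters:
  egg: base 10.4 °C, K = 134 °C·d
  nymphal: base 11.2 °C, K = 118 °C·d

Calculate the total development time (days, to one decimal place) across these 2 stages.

28.3 days

egg: 134 / (19.7 − 10.4) = 134 / 9.3 = 14.409 d.
nymphal: 118 / (19.7 − 11.2) = 118 / 8.5 = 13.882 d.
Sum = 28.291 ≈ 28.3 days.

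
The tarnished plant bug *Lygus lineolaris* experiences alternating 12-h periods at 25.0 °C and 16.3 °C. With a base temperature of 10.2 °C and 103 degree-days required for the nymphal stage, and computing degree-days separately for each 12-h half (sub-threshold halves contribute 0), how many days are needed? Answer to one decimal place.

Day half: max(0, 25.0 − 10.2) × 0.5 = 14.8 × 0.5 = 7.40 DD.
Night half: max(0, 16.3 − 10.2) × 0.5 = 6.1 × 0.5 = 3.05 DD.
Per 24 h: 10.45 DD/day.
Duration = 103 / 10.45 = 9.856 ≈ 9.9 days.

9.9 days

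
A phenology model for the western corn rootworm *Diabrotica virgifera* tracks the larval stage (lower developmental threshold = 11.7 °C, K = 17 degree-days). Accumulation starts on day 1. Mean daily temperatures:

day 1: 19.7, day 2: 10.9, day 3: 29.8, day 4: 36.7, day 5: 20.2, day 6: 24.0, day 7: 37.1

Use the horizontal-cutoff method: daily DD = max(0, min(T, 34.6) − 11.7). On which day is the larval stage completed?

Daily DD above 11.7 °C (capped at 22.9): 8.0, 0.0, 18.1, 22.9, 8.5, 12.3, 22.9.
Cumulative: 8.0, 8.0, 26.1, 49.0, 57.5, 69.8, 92.7.
The total first reaches 17 DD on day 3.

day 3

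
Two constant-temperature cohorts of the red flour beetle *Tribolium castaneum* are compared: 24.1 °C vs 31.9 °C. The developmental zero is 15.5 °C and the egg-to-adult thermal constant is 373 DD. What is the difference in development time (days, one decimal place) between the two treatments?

20.6 days

At 24.1 °C: 373 / (24.1 − 15.5) = 373 / 8.6 = 43.372 d.
At 31.9 °C: 373 / (31.9 − 15.5) = 373 / 16.4 = 22.744 d.
Difference = |43.372 − 22.744| = 20.628 ≈ 20.6 days.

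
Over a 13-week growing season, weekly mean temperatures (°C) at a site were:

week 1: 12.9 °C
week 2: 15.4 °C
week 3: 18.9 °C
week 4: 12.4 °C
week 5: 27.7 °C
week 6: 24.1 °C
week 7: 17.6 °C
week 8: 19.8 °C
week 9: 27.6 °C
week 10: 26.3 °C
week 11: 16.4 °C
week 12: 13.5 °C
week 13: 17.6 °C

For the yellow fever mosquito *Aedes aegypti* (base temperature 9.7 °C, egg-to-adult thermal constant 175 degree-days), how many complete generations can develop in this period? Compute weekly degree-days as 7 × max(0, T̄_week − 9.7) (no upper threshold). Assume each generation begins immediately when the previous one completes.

Weekly DD (7 × max(0, T̄ − 9.7)): 22.4, 39.9, 64.4, 18.9, 126.0, 100.8, 55.3, 70.7, 125.3, 116.2, 46.9, 26.6, 55.3.
Season total = 868.7 DD.
Complete generations = ⌊868.7 / 175⌋ = 4.

4 generations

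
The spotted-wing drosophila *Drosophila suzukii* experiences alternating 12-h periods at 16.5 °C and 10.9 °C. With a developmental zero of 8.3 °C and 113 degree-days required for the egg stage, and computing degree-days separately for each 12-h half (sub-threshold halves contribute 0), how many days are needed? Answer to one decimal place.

Day half: max(0, 16.5 − 8.3) × 0.5 = 8.2 × 0.5 = 4.10 DD.
Night half: max(0, 10.9 − 8.3) × 0.5 = 2.6 × 0.5 = 1.30 DD.
Per 24 h: 5.40 DD/day.
Duration = 113 / 5.40 = 20.926 ≈ 20.9 days.

20.9 days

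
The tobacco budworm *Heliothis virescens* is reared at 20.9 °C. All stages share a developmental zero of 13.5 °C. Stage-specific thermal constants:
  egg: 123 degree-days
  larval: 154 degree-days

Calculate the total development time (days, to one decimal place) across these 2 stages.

Daily accumulation at 20.9 °C = 20.9 − 13.5 = 7.4 DD/day.
Total K = 123 + 154 = 277 DD.
Total duration = 277 / 7.4 = 37.432 ≈ 37.4 days.

37.4 days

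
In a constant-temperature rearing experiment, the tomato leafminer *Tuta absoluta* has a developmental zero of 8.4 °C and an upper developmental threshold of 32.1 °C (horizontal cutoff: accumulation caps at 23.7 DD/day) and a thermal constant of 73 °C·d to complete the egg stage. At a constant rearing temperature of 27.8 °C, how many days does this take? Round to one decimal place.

3.8 days

Daily accumulation = 27.8 − 8.4 = 19.4 DD/day.
Duration = 73 / 19.4 = 3.763 ≈ 3.8 days.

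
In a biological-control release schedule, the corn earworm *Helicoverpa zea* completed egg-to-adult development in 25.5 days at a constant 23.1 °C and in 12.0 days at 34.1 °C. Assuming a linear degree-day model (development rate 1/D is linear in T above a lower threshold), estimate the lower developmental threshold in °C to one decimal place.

Linear rate model ⇒ the product D·(T − T_b) is constant across temperatures.
25.5·(23.1 − T_b) = 12.0·(34.1 − T_b)
T_b = (25.5·23.1 − 12.0·34.1) / (25.5 − 12.0) = 179.85 / 13.5 = 13.322 °C ≈ 13.3 °C.

13.3 °C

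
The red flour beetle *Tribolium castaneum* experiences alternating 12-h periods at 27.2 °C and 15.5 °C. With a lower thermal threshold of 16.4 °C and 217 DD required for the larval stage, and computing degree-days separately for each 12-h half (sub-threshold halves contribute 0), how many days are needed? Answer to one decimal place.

Day half: max(0, 27.2 − 16.4) × 0.5 = 10.8 × 0.5 = 5.40 DD.
Night half: max(0, 15.5 − 16.4) × 0.5 = 0.0 × 0.5 = 0.00 DD.
Per 24 h: 5.40 DD/day.
Duration = 217 / 5.40 = 40.185 ≈ 40.2 days.

40.2 days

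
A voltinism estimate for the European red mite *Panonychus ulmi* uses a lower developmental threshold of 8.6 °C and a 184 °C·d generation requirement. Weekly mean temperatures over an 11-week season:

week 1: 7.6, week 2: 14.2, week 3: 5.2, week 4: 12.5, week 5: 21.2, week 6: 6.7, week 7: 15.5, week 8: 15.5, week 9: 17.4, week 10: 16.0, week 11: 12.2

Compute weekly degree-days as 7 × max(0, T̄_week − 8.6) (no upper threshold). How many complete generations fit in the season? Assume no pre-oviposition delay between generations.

Weekly DD (7 × max(0, T̄ − 8.6)): 0.0, 39.2, 0.0, 27.3, 88.2, 0.0, 48.3, 48.3, 61.6, 51.8, 25.2.
Season total = 389.9 DD.
Complete generations = ⌊389.9 / 184⌋ = 2.

2 generations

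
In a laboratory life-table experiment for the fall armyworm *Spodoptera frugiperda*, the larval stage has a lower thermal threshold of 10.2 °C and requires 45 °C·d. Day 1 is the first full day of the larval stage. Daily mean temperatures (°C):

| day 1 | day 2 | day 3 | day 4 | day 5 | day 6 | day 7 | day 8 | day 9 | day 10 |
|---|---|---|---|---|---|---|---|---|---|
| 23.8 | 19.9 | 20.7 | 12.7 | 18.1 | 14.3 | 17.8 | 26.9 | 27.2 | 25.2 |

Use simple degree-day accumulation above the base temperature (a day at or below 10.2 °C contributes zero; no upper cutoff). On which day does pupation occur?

day 6

Daily DD above 10.2 °C: 13.6, 9.7, 10.5, 2.5, 7.9, 4.1, 7.6, 16.7, 17.0, 15.0.
Cumulative: 13.6, 23.3, 33.8, 36.3, 44.2, 48.3, 55.9, 72.6, 89.6, 104.6.
The total first reaches 45 DD on day 6.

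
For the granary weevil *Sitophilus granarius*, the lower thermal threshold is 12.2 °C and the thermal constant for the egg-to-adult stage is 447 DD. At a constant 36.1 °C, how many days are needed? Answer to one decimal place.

Daily accumulation = 36.1 − 12.2 = 23.9 DD/day.
Duration = 447 / 23.9 = 18.703 ≈ 18.7 days.

18.7 days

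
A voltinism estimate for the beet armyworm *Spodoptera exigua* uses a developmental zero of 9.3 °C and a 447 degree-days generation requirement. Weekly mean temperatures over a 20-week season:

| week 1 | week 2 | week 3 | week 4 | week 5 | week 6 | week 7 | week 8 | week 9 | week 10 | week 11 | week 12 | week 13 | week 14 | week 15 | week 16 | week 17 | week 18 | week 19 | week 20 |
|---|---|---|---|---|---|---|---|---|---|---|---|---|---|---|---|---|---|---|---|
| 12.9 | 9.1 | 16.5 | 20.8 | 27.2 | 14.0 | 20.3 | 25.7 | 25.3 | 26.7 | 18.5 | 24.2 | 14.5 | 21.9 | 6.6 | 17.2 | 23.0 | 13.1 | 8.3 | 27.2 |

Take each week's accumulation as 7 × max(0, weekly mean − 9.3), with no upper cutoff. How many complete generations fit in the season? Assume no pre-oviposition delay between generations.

2 generations

Weekly DD (7 × max(0, T̄ − 9.3)): 25.2, 0.0, 50.4, 80.5, 125.3, 32.9, 77.0, 114.8, 112.0, 121.8, 64.4, 104.3, 36.4, 88.2, 0.0, 55.3, 95.9, 26.6, 0.0, 125.3.
Season total = 1336.3 DD.
Complete generations = ⌊1336.3 / 447⌋ = 2.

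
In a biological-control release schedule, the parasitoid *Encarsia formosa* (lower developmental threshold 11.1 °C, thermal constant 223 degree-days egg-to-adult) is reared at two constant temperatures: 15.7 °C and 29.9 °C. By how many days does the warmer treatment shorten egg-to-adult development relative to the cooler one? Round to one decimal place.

At 15.7 °C: 223 / (15.7 − 11.1) = 223 / 4.6 = 48.478 d.
At 29.9 °C: 223 / (29.9 − 11.1) = 223 / 18.8 = 11.862 d.
Difference = |48.478 − 11.862| = 36.617 ≈ 36.6 days.

36.6 days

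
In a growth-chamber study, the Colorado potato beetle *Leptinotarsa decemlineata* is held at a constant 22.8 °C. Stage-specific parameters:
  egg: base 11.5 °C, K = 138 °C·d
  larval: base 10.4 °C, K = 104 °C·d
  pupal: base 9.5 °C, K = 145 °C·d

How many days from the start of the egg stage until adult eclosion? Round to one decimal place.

31.5 days

egg: 138 / (22.8 − 11.5) = 138 / 11.3 = 12.212 d.
larval: 104 / (22.8 − 10.4) = 104 / 12.4 = 8.387 d.
pupal: 145 / (22.8 − 9.5) = 145 / 13.3 = 10.902 d.
Sum = 31.502 ≈ 31.5 days.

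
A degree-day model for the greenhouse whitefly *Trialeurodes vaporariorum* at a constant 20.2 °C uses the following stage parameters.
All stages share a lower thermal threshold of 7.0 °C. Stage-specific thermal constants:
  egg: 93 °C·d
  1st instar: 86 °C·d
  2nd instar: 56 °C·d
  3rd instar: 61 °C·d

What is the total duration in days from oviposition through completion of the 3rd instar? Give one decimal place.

Daily accumulation at 20.2 °C = 20.2 − 7.0 = 13.2 DD/day.
Total K = 93 + 86 + 56 + 61 = 296 DD.
Total duration = 296 / 13.2 = 22.424 ≈ 22.4 days.

22.4 days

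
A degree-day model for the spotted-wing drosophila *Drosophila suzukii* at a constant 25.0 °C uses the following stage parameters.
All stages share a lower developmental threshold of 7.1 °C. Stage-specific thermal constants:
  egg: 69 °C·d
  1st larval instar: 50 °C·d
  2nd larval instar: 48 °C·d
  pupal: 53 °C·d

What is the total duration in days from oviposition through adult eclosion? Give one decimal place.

12.3 days

Daily accumulation at 25.0 °C = 25.0 − 7.1 = 17.9 DD/day.
Total K = 69 + 50 + 48 + 53 = 220 DD.
Total duration = 220 / 17.9 = 12.291 ≈ 12.3 days.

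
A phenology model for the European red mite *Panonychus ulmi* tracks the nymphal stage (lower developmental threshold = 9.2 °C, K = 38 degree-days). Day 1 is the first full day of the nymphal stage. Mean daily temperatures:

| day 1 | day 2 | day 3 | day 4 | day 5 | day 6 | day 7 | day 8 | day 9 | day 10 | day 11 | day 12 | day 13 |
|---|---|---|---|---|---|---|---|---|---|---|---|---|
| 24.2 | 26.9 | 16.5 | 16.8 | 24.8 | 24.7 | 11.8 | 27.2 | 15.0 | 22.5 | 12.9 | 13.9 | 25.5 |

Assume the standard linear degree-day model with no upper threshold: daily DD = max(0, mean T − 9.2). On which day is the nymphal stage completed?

day 3

Daily DD above 9.2 °C: 15.0, 17.7, 7.3, 7.6, 15.6, 15.5, 2.6, 18.0, 5.8, 13.3, 3.7, 4.7, 16.3.
Cumulative: 15.0, 32.7, 40.0, 47.6, 63.2, 78.7, 81.3, 99.3, 105.1, 118.4, 122.1, 126.8, 143.1.
The total first reaches 38 DD on day 3.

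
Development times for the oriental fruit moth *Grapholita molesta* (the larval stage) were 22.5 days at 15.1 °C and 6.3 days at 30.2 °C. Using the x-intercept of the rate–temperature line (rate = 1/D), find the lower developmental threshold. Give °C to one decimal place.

Under the model K = D·(T − T_b), so D₁·(T₁ − T_b) = D₂·(T₂ − T_b).
22.5·(15.1 − T_b) = 6.3·(30.2 − T_b)
T_b = (22.5·15.1 − 6.3·30.2) / (22.5 − 6.3) = 149.49 / 16.2 = 9.228 °C ≈ 9.2 °C.

9.2 °C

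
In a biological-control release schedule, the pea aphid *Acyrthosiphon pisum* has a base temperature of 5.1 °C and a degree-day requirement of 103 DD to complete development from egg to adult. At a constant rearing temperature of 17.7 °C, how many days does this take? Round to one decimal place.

Daily accumulation = 17.7 − 5.1 = 12.6 DD/day.
Duration = 103 / 12.6 = 8.175 ≈ 8.2 days.

8.2 days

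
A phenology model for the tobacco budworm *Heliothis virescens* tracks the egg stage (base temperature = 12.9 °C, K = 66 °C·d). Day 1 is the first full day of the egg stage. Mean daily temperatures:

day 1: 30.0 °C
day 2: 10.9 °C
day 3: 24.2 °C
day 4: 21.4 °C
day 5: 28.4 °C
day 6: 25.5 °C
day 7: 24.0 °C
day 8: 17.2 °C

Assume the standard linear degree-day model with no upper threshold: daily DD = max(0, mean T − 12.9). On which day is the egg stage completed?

day 7

Daily DD above 12.9 °C: 17.1, 0.0, 11.3, 8.5, 15.5, 12.6, 11.1, 4.3.
Cumulative: 17.1, 17.1, 28.4, 36.9, 52.4, 65.0, 76.1, 80.4.
The total first reaches 66 DD on day 7.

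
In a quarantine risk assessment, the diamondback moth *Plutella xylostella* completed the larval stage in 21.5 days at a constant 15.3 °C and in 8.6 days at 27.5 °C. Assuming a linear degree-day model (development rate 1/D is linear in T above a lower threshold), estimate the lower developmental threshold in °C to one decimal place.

Under the model K = D·(T − T_b), so D₁·(T₁ − T_b) = D₂·(T₂ − T_b).
21.5·(15.3 − T_b) = 8.6·(27.5 − T_b)
T_b = (21.5·15.3 − 8.6·27.5) / (21.5 − 8.6) = 92.45 / 12.9 = 7.167 °C ≈ 7.2 °C.

7.2 °C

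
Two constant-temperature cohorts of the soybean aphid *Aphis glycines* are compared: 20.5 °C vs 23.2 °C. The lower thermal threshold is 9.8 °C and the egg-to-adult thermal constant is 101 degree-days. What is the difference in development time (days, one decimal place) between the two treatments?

At 20.5 °C: 101 / (20.5 − 9.8) = 101 / 10.7 = 9.439 d.
At 23.2 °C: 101 / (23.2 − 9.8) = 101 / 13.4 = 7.537 d.
Difference = |9.439 − 7.537| = 1.902 ≈ 1.9 days.

1.9 days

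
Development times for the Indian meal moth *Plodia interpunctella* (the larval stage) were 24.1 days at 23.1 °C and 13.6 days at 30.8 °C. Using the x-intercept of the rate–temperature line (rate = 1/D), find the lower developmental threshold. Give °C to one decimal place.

Linear rate model ⇒ the product D·(T − T_b) is constant across temperatures.
24.1·(23.1 − T_b) = 13.6·(30.8 − T_b)
T_b = (24.1·23.1 − 13.6·30.8) / (24.1 − 13.6) = 137.83 / 10.5 = 13.127 °C ≈ 13.1 °C.

13.1 °C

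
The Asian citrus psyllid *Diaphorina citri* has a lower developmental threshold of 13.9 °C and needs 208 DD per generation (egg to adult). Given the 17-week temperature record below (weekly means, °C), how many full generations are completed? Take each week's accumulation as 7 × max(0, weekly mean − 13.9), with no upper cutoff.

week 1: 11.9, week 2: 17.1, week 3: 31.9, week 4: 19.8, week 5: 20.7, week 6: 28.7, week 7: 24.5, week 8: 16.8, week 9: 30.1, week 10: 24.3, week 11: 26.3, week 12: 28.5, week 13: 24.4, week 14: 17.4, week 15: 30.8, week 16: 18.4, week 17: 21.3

5 generations

Weekly DD (7 × max(0, T̄ − 13.9)): 0.0, 22.4, 126.0, 41.3, 47.6, 103.6, 74.2, 20.3, 113.4, 72.8, 86.8, 102.2, 73.5, 24.5, 118.3, 31.5, 51.8.
Season total = 1110.2 DD.
Complete generations = ⌊1110.2 / 208⌋ = 5.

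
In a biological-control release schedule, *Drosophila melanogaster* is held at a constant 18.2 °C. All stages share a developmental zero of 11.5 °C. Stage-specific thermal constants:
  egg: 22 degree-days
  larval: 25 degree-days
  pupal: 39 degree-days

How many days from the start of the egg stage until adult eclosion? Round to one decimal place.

Daily accumulation at 18.2 °C = 18.2 − 11.5 = 6.7 DD/day.
Total K = 22 + 25 + 39 = 86 DD.
Total duration = 86 / 6.7 = 12.836 ≈ 12.8 days.

12.8 days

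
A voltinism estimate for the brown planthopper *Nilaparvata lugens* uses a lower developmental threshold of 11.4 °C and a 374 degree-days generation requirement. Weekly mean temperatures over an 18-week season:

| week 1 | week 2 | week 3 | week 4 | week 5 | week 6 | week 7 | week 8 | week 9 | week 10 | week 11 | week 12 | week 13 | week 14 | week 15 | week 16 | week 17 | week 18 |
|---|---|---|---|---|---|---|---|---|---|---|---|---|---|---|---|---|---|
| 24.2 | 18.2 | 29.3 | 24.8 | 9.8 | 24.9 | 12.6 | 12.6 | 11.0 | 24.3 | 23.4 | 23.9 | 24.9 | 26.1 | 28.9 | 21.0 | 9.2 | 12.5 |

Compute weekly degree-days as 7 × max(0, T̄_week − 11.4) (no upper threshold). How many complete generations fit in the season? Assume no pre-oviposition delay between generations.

Weekly DD (7 × max(0, T̄ − 11.4)): 89.6, 47.6, 125.3, 93.8, 0.0, 94.5, 8.4, 8.4, 0.0, 90.3, 84.0, 87.5, 94.5, 102.9, 122.5, 67.2, 0.0, 7.7.
Season total = 1124.2 DD.
Complete generations = ⌊1124.2 / 374⌋ = 3.

3 generations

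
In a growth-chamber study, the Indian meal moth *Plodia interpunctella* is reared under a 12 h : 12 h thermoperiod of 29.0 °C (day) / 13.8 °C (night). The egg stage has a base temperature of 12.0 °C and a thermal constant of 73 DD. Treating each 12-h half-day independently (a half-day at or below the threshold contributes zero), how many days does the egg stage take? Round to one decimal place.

7.8 days

Day half: max(0, 29.0 − 12.0) × 0.5 = 17.0 × 0.5 = 8.50 DD.
Night half: max(0, 13.8 − 12.0) × 0.5 = 1.8 × 0.5 = 0.90 DD.
Per 24 h: 9.40 DD/day.
Duration = 73 / 9.40 = 7.766 ≈ 7.8 days.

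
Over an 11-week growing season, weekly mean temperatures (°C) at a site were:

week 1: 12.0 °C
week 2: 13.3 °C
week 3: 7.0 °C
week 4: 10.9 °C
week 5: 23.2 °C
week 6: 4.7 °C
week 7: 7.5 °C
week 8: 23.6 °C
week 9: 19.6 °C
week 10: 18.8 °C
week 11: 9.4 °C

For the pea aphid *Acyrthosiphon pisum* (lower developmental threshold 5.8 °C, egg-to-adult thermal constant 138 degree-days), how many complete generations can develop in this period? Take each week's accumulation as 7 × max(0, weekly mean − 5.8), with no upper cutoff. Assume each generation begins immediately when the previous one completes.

4 generations

Weekly DD (7 × max(0, T̄ − 5.8)): 43.4, 52.5, 8.4, 35.7, 121.8, 0.0, 11.9, 124.6, 96.6, 91.0, 25.2.
Season total = 611.1 DD.
Complete generations = ⌊611.1 / 138⌋ = 4.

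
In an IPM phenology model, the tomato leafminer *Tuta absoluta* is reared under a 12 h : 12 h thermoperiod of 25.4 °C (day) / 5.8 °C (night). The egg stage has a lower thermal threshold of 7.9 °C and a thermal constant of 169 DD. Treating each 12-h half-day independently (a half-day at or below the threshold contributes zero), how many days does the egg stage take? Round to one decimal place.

Day half: max(0, 25.4 − 7.9) × 0.5 = 17.5 × 0.5 = 8.75 DD.
Night half: max(0, 5.8 − 7.9) × 0.5 = 0.0 × 0.5 = 0.00 DD.
Per 24 h: 8.75 DD/day.
Duration = 169 / 8.75 = 19.314 ≈ 19.3 days.

19.3 days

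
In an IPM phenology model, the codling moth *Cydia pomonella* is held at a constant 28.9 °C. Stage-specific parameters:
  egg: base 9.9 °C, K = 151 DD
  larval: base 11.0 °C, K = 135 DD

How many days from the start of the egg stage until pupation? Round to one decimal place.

15.5 days

egg: 151 / (28.9 − 9.9) = 151 / 19.0 = 7.947 d.
larval: 135 / (28.9 − 11.0) = 135 / 17.9 = 7.542 d.
Sum = 15.489 ≈ 15.5 days.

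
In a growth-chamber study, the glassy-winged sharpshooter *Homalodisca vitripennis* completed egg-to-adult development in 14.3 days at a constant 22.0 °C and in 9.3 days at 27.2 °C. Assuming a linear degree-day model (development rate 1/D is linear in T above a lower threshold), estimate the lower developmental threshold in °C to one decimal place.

12.3 °C

Linear rate model ⇒ the product D·(T − T_b) is constant across temperatures.
14.3·(22.0 − T_b) = 9.3·(27.2 − T_b)
T_b = (14.3·22.0 − 9.3·27.2) / (14.3 − 9.3) = 61.64 / 5.0 = 12.328 °C ≈ 12.3 °C.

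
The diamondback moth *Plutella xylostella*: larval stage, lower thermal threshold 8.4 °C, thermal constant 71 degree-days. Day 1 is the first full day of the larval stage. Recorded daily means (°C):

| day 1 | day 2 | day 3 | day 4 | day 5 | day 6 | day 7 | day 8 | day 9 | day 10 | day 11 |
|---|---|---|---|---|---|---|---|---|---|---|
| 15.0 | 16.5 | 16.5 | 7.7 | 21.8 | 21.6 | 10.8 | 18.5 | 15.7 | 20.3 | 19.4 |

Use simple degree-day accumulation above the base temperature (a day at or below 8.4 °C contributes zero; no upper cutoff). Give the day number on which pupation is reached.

day 10

Daily DD above 8.4 °C: 6.6, 8.1, 8.1, 0.0, 13.4, 13.2, 2.4, 10.1, 7.3, 11.9, 11.0.
Cumulative: 6.6, 14.7, 22.8, 22.8, 36.2, 49.4, 51.8, 61.9, 69.2, 81.1, 92.1.
The total first reaches 71 DD on day 10.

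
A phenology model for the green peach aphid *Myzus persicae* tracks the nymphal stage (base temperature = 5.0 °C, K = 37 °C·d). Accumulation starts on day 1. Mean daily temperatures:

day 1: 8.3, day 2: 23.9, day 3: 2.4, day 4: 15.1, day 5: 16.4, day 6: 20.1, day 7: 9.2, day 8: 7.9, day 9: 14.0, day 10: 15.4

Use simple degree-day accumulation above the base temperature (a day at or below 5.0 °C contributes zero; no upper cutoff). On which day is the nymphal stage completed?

day 5

Daily DD above 5.0 °C: 3.3, 18.9, 0.0, 10.1, 11.4, 15.1, 4.2, 2.9, 9.0, 10.4.
Cumulative: 3.3, 22.2, 22.2, 32.3, 43.7, 58.8, 63.0, 65.9, 74.9, 85.3.
The total first reaches 37 DD on day 5.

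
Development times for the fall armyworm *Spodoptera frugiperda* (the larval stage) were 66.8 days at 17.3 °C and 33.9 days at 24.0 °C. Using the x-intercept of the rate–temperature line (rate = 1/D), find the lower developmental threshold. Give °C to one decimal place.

10.4 °C

Under the model K = D·(T − T_b), so D₁·(T₁ − T_b) = D₂·(T₂ − T_b).
66.8·(17.3 − T_b) = 33.9·(24.0 − T_b)
T_b = (66.8·17.3 − 33.9·24.0) / (66.8 − 33.9) = 342.04 / 32.9 = 10.396 °C ≈ 10.4 °C.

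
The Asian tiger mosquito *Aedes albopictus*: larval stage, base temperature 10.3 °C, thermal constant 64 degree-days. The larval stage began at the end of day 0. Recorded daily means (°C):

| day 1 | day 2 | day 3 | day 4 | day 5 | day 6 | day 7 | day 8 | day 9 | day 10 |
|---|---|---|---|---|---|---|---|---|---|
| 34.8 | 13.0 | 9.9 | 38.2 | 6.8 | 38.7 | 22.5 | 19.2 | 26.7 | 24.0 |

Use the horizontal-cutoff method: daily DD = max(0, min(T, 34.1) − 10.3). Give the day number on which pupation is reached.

day 6

Daily DD above 10.3 °C (capped at 23.8): 23.8, 2.7, 0.0, 23.8, 0.0, 23.8, 12.2, 8.9, 16.4, 13.7.
Cumulative: 23.8, 26.5, 26.5, 50.3, 50.3, 74.1, 86.3, 95.2, 111.6, 125.3.
The total first reaches 64 DD on day 6.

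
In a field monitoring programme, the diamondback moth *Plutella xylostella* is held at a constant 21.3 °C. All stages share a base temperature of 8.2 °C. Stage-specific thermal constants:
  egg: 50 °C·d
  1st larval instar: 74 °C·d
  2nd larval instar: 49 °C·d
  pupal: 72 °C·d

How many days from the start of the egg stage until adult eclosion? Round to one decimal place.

Daily accumulation at 21.3 °C = 21.3 − 8.2 = 13.1 DD/day.
Total K = 50 + 74 + 49 + 72 = 245 DD.
Total duration = 245 / 13.1 = 18.702 ≈ 18.7 days.

18.7 days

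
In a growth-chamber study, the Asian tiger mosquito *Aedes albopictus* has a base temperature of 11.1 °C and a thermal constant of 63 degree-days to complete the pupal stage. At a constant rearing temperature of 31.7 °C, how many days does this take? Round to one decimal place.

3.1 days

Daily accumulation = 31.7 − 11.1 = 20.6 DD/day.
Duration = 63 / 20.6 = 3.058 ≈ 3.1 days.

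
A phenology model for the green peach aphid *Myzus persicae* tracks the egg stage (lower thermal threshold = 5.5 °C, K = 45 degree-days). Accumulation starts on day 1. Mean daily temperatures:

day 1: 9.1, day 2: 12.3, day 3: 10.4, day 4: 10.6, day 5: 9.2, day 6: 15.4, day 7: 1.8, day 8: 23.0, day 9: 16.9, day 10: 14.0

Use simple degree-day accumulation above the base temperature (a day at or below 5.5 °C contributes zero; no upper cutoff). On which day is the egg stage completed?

Daily DD above 5.5 °C: 3.6, 6.8, 4.9, 5.1, 3.7, 9.9, 0.0, 17.5, 11.4, 8.5.
Cumulative: 3.6, 10.4, 15.3, 20.4, 24.1, 34.0, 34.0, 51.5, 62.9, 71.4.
The total first reaches 45 DD on day 8.

day 8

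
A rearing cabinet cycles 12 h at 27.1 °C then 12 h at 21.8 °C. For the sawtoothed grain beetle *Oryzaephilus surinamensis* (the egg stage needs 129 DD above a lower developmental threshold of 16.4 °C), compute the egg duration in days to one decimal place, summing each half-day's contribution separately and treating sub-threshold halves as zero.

16.0 days

Day half: max(0, 27.1 − 16.4) × 0.5 = 10.7 × 0.5 = 5.35 DD.
Night half: max(0, 21.8 − 16.4) × 0.5 = 5.4 × 0.5 = 2.70 DD.
Per 24 h: 8.05 DD/day.
Duration = 129 / 8.05 = 16.025 ≈ 16.0 days.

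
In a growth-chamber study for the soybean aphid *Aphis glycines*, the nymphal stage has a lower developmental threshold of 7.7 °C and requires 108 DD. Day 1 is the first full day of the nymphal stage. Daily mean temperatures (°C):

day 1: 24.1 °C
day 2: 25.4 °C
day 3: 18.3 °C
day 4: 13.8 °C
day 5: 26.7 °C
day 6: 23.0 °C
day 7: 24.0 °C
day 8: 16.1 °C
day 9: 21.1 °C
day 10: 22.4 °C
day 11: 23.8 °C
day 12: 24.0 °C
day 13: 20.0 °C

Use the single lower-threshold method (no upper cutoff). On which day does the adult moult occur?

day 8

Daily DD above 7.7 °C: 16.4, 17.7, 10.6, 6.1, 19.0, 15.3, 16.3, 8.4, 13.4, 14.7, 16.1, 16.3, 12.3.
Cumulative: 16.4, 34.1, 44.7, 50.8, 69.8, 85.1, 101.4, 109.8, 123.2, 137.9, 154.0, 170.3, 182.6.
The total first reaches 108 DD on day 8.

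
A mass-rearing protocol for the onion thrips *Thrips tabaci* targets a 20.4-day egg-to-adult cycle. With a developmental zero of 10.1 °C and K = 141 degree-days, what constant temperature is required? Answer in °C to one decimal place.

17.0 °C

Required daily accumulation = 141 / 20.4 = 6.912 DD/day.
T = T_base + 6.912 = 10.1 + 6.912 = 17.012 ≈ 17.0 °C.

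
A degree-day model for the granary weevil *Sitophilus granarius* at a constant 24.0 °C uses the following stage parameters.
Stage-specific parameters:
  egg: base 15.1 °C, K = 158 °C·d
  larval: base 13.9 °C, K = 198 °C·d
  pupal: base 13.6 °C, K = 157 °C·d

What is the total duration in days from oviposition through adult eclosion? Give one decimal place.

egg: 158 / (24.0 − 15.1) = 158 / 8.9 = 17.753 d.
larval: 198 / (24.0 − 13.9) = 198 / 10.1 = 19.604 d.
pupal: 157 / (24.0 − 13.6) = 157 / 10.4 = 15.096 d.
Sum = 52.453 ≈ 52.5 days.

52.5 days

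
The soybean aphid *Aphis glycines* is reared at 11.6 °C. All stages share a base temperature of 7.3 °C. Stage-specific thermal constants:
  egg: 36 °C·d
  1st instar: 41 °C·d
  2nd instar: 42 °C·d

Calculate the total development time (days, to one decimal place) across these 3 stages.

27.7 days

Daily accumulation at 11.6 °C = 11.6 − 7.3 = 4.3 DD/day.
Total K = 36 + 41 + 42 = 119 DD.
Total duration = 119 / 4.3 = 27.674 ≈ 27.7 days.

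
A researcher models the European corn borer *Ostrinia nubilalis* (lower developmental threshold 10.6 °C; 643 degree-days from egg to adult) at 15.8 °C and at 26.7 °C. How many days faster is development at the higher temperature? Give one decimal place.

At 15.8 °C: 643 / (15.8 − 10.6) = 643 / 5.2 = 123.654 d.
At 26.7 °C: 643 / (26.7 − 10.6) = 643 / 16.1 = 39.938 d.
Difference = |123.654 − 39.938| = 83.716 ≈ 83.7 days.

83.7 days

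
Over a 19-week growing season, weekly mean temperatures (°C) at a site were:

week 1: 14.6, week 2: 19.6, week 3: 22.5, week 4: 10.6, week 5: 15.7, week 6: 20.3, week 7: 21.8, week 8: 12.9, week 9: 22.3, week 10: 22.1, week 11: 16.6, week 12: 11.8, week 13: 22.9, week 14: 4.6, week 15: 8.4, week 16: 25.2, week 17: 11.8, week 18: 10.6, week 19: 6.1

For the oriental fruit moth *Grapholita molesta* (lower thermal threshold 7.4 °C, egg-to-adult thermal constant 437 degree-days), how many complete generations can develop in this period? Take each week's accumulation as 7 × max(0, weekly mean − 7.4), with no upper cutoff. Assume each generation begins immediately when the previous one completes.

2 generations

Weekly DD (7 × max(0, T̄ − 7.4)): 50.4, 85.4, 105.7, 22.4, 58.1, 90.3, 100.8, 38.5, 104.3, 102.9, 64.4, 30.8, 108.5, 0.0, 7.0, 124.6, 30.8, 22.4, 0.0.
Season total = 1147.3 DD.
Complete generations = ⌊1147.3 / 437⌋ = 2.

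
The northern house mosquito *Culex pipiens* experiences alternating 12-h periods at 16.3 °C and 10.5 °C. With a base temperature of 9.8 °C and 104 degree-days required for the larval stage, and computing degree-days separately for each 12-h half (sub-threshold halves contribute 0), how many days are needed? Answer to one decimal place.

28.9 days

Day half: max(0, 16.3 − 9.8) × 0.5 = 6.5 × 0.5 = 3.25 DD.
Night half: max(0, 10.5 − 9.8) × 0.5 = 0.7 × 0.5 = 0.35 DD.
Per 24 h: 3.60 DD/day.
Duration = 104 / 3.60 = 28.889 ≈ 28.9 days.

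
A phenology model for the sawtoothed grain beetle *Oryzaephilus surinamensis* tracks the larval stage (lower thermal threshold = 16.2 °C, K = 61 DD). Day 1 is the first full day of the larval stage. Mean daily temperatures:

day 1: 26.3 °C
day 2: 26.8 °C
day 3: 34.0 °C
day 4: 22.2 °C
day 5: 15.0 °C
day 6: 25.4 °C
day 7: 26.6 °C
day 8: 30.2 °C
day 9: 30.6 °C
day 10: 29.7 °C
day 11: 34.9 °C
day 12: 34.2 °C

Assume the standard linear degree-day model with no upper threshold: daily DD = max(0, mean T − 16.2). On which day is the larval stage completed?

Daily DD above 16.2 °C: 10.1, 10.6, 17.8, 6.0, 0.0, 9.2, 10.4, 14.0, 14.4, 13.5, 18.7, 18.0.
Cumulative: 10.1, 20.7, 38.5, 44.5, 44.5, 53.7, 64.1, 78.1, 92.5, 106.0, 124.7, 142.7.
The total first reaches 61 DD on day 7.

day 7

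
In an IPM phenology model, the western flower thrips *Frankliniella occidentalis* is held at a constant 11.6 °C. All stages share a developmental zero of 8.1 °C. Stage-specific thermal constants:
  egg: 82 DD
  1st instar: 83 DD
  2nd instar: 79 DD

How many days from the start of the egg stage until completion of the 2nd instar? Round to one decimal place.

69.7 days

Daily accumulation at 11.6 °C = 11.6 − 8.1 = 3.5 DD/day.
Total K = 82 + 83 + 79 = 244 DD.
Total duration = 244 / 3.5 = 69.714 ≈ 69.7 days.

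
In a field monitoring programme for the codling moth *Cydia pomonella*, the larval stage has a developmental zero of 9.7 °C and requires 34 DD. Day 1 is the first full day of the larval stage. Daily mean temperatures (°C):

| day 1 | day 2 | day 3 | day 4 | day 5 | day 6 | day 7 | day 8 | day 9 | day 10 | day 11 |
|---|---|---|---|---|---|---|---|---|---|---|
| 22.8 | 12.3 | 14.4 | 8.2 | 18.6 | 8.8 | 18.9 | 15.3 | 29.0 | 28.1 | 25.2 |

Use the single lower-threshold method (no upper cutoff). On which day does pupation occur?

Daily DD above 9.7 °C: 13.1, 2.6, 4.7, 0.0, 8.9, 0.0, 9.2, 5.6, 19.3, 18.4, 15.5.
Cumulative: 13.1, 15.7, 20.4, 20.4, 29.3, 29.3, 38.5, 44.1, 63.4, 81.8, 97.3.
The total first reaches 34 DD on day 7.

day 7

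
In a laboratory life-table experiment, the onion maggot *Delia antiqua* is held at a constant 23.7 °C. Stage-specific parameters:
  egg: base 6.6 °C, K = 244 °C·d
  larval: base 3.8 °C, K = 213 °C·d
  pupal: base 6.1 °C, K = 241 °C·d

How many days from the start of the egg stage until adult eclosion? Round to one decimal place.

38.7 days

egg: 244 / (23.7 − 6.6) = 244 / 17.1 = 14.269 d.
larval: 213 / (23.7 − 3.8) = 213 / 19.9 = 10.704 d.
pupal: 241 / (23.7 − 6.1) = 241 / 17.6 = 13.693 d.
Sum = 38.666 ≈ 38.7 days.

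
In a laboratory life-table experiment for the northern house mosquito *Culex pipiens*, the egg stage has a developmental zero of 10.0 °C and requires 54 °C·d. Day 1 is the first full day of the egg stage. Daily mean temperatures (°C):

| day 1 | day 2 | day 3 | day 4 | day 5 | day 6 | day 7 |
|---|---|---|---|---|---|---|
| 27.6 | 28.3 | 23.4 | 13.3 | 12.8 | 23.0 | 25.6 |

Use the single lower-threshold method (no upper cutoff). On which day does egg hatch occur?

Daily DD above 10.0 °C: 17.6, 18.3, 13.4, 3.3, 2.8, 13.0, 15.6.
Cumulative: 17.6, 35.9, 49.3, 52.6, 55.4, 68.4, 84.0.
The total first reaches 54 DD on day 5.

day 5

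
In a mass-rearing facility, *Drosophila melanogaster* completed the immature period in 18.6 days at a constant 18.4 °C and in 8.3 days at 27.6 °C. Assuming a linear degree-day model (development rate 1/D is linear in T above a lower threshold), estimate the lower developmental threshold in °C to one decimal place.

11.0 °C

Linear rate model ⇒ the product D·(T − T_b) is constant across temperatures.
18.6·(18.4 − T_b) = 8.3·(27.6 − T_b)
T_b = (18.6·18.4 − 8.3·27.6) / (18.6 − 8.3) = 113.16 / 10.3 = 10.986 °C ≈ 11.0 °C.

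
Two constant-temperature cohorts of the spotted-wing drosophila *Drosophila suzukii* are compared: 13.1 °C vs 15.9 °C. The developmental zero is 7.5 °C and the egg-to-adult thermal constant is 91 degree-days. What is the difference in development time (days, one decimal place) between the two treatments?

5.4 days

At 13.1 °C: 91 / (13.1 − 7.5) = 91 / 5.6 = 16.250 d.
At 15.9 °C: 91 / (15.9 − 7.5) = 91 / 8.4 = 10.833 d.
Difference = |16.250 − 10.833| = 5.417 ≈ 5.4 days.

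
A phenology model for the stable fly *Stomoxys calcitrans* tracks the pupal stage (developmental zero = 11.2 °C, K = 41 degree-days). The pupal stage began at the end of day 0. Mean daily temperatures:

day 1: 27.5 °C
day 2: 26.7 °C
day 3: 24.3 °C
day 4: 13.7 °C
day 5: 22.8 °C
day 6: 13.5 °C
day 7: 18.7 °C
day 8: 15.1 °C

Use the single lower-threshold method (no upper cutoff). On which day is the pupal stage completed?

day 3

Daily DD above 11.2 °C: 16.3, 15.5, 13.1, 2.5, 11.6, 2.3, 7.5, 3.9.
Cumulative: 16.3, 31.8, 44.9, 47.4, 59.0, 61.3, 68.8, 72.7.
The total first reaches 41 DD on day 3.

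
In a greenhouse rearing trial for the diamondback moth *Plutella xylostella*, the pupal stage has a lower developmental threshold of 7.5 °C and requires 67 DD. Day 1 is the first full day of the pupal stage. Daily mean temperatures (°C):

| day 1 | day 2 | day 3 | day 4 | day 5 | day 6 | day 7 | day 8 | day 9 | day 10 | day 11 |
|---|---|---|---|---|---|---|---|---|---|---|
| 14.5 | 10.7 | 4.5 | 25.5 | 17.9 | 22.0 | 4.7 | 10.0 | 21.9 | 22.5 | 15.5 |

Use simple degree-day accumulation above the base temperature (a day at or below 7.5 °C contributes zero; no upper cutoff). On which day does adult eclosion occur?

day 9

Daily DD above 7.5 °C: 7.0, 3.2, 0.0, 18.0, 10.4, 14.5, 0.0, 2.5, 14.4, 15.0, 8.0.
Cumulative: 7.0, 10.2, 10.2, 28.2, 38.6, 53.1, 53.1, 55.6, 70.0, 85.0, 93.0.
The total first reaches 67 DD on day 9.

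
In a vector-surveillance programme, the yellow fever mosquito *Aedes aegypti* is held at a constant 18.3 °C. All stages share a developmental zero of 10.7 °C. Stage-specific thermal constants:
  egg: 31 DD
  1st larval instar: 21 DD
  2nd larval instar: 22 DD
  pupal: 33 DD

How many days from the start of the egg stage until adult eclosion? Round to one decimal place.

14.1 days

Daily accumulation at 18.3 °C = 18.3 − 10.7 = 7.6 DD/day.
Total K = 31 + 21 + 22 + 33 = 107 DD.
Total duration = 107 / 7.6 = 14.079 ≈ 14.1 days.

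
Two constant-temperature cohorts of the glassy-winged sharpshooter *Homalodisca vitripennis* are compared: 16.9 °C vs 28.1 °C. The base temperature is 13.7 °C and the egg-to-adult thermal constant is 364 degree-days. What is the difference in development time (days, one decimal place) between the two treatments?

At 16.9 °C: 364 / (16.9 − 13.7) = 364 / 3.2 = 113.750 d.
At 28.1 °C: 364 / (28.1 − 13.7) = 364 / 14.4 = 25.278 d.
Difference = |113.750 − 25.278| = 88.472 ≈ 88.5 days.

88.5 days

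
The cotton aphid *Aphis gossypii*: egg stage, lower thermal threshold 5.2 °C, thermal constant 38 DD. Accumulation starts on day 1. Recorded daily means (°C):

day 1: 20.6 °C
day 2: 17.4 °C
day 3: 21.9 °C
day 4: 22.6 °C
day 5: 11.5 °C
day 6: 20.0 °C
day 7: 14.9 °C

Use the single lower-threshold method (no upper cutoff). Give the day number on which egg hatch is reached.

Daily DD above 5.2 °C: 15.4, 12.2, 16.7, 17.4, 6.3, 14.8, 9.7.
Cumulative: 15.4, 27.6, 44.3, 61.7, 68.0, 82.8, 92.5.
The total first reaches 38 DD on day 3.

day 3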